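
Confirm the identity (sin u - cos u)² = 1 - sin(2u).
LHS = sin²u - 2 sin u cos u + cos²u = (sin²u + cos²u) - 2 sin u cos u = 1 - sin(2u) = RHS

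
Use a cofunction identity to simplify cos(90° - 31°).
cos(90° - 31°) = sin(31°)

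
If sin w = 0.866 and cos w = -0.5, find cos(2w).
cos(2w) = cos²w - sin²w = -0.5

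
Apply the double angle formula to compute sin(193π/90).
sin(193π/90) = 2 sin 193π/180 cos 193π/180 = 0.4384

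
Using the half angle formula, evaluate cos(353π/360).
cos(353π/360) = -√((1 + cos 353π/180)/2) = -0.9981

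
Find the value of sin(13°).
sin(13°) = 0.225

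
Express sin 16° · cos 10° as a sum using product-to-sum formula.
sin 16° cos 10° = (1/2)[sin(16°+10°) + sin(16°-10°)]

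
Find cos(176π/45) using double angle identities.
cos(176π/45) = cos²88π/45 - sin²88π/45 = 0.9613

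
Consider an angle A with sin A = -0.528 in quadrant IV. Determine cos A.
cos A = √(1 - sin²A) = 0.8492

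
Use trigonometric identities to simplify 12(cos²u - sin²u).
12(cos²u - sin²u) = 12(cos(2u)) (using Double angle)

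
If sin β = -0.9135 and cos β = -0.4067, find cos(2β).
cos(2β) = cos²β - sin²β = -0.6691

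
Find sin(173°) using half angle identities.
sin(173°) = √((1 - cos 346°)/2) = 0.1219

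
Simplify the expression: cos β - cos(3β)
cos β - cos(3β) = 2 sin(2β) sin β (using Sum-to-product)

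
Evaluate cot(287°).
cot(287°) = -0.3057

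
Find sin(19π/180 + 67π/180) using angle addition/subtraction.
sin(19π/180 + 67π/180) = sin 19π/180 cos 67π/180 + cos 19π/180 sin 67π/180 = 0.9976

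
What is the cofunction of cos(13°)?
cos(13°) = sin(90° - 13°) = sin(77°)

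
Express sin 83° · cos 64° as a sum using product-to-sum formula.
sin 83° cos 64° = (1/2)[sin(83°+64°) + sin(83°-64°)]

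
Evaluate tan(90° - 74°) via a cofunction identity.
tan(90° - 74°) = cot(74°) = 0.2867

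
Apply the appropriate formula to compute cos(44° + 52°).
cos(44° + 52°) = cos 44° cos 52° - sin 44° sin 52° = -0.1045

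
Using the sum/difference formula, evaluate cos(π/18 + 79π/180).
cos(π/18 + 79π/180) = cos π/18 cos 79π/180 - sin π/18 sin 79π/180 = 0.01745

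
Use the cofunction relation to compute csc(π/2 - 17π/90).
csc(π/2 - 17π/90) = sec(17π/90) = 1.206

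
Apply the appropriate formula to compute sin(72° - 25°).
sin(72° - 25°) = sin 72° cos 25° - cos 72° sin 25° = 0.7314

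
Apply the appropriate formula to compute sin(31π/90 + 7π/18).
sin(31π/90 + 7π/18) = sin 31π/90 cos 7π/18 + cos 31π/90 sin 7π/18 = 0.7431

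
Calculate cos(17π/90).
cos(17π/90) = 0.829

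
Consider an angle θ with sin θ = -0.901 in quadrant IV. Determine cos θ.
cos θ = √(1 - sin²θ) = 0.4338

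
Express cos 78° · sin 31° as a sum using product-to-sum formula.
cos 78° sin 31° = (1/2)[sin(78°+31°) - sin(78°-31°)]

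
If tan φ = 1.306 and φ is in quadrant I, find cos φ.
cos φ = 0.6079 (using tan²φ + 1 = sec²φ)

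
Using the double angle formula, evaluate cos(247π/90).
cos(247π/90) = cos²247π/180 - sin²247π/180 = -0.6947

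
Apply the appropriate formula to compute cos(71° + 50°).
cos(71° + 50°) = cos 71° cos 50° - sin 71° sin 50° = -0.515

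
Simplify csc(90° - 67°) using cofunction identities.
csc(90° - 67°) = sec(67°)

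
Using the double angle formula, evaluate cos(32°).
cos(32°) = cos²16° - sin²16° = 0.848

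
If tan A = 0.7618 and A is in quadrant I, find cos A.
cos A = 0.7955 (using tan²A + 1 = sec²A)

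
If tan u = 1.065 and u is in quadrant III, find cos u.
cos u = -0.6845 (using tan²u + 1 = sec²u)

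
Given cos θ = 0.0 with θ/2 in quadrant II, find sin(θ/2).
sin(θ/2) = ±√((1 - cos θ)/2); positive since θ/2 ∈ QII, so sin(θ/2) = √2/2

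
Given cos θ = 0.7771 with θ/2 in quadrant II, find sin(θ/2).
sin(θ/2) = ±√((1 - cos θ)/2); positive since θ/2 ∈ QII, so sin(θ/2) = 0.3338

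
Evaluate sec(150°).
sec(150°) = -2√3/3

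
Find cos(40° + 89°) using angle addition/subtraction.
cos(40° + 89°) = cos 40° cos 89° - sin 40° sin 89° = -0.6293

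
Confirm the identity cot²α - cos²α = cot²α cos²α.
LHS = cos²α/sin²α - cos²α = cos²α(1/sin²α - 1) = cos²α · (1 - sin²α)/sin²α = cos²α · cos²α/sin²α = cos²α · cot²α = RHS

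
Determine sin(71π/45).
sin(71π/45) = -0.9703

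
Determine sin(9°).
sin(9°) = 0.1564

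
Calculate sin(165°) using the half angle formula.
sin(165°) = √((1 - cos 330°)/2) = (√6-√2)/4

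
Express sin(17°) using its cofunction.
sin(17°) = cos(90° - 17°) = cos(73°)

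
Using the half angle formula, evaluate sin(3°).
sin(3°) = √((1 - cos 6°)/2) = 0.05234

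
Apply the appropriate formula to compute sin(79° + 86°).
sin(79° + 86°) = sin 79° cos 86° + cos 79° sin 86° = (√6-√2)/4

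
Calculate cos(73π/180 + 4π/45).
cos(73π/180 + 4π/45) = cos 73π/180 cos 4π/45 - sin 73π/180 sin 4π/45 = 0.01745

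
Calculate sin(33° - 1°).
sin(33° - 1°) = sin 33° cos 1° - cos 33° sin 1° = 0.5299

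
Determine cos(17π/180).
cos(17π/180) = 0.9563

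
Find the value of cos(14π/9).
cos(14π/9) = 0.1736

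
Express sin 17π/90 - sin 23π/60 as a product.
sin 17π/90 - sin 23π/60 = 2 cos(103π/360) sin(-7π/72)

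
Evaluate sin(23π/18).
sin(23π/18) = -0.766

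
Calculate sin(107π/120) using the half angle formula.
sin(107π/120) = √((1 - cos 107π/60)/2) = 0.3338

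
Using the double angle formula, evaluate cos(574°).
cos(574°) = cos²287° - sin²287° = -0.829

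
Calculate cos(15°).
cos(15°) = (√6+√2)/4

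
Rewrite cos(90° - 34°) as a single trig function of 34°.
cos(90° - 34°) = sin(34°)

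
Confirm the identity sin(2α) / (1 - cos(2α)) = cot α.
LHS = 2 sin α cos α / (2sin²α) = cos α/sin α = cot α = RHS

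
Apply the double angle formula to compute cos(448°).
cos(448°) = cos²224° - sin²224° = 0.0349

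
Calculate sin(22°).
sin(22°) = 0.3746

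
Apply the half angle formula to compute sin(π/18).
sin(π/18) = √((1 - cos π/9)/2) = 0.1736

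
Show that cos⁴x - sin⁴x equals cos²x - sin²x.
LHS = (cos²x - sin²x)(cos²x + sin²x) = (cos²x - sin²x) · 1 = cos²x - sin²x = RHS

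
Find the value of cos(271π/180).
cos(271π/180) = 0.01745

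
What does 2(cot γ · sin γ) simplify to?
2(cot γ · sin γ) = 2(cos γ) (using Quotient identity)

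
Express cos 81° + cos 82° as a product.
cos 81° + cos 82° = 2 cos(81.5°) cos(-0.5°)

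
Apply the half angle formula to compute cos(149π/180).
cos(149π/180) = -√((1 + cos 149π/90)/2) = -0.8572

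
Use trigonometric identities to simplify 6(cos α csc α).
6(cos α csc α) = 6(cot α) (using Reciprocal + quotient)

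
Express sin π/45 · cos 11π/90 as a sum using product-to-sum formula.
sin π/45 cos 11π/90 = (1/2)[sin(π/45+11π/90) + sin(π/45-11π/90)]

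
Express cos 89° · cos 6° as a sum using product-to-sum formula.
cos 89° cos 6° = (1/2)[cos(89°-6°) + cos(89°+6°)]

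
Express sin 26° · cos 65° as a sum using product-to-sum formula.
sin 26° cos 65° = (1/2)[sin(26°+65°) + sin(26°-65°)]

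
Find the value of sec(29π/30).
sec(29π/30) = -1.006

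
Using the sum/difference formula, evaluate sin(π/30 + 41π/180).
sin(π/30 + 41π/180) = sin π/30 cos 41π/180 + cos π/30 sin 41π/180 = 0.7314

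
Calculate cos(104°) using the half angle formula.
cos(104°) = -√((1 + cos 208°)/2) = -0.2419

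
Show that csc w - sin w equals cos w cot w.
LHS = 1/sin w - sin w = (1 - sin²w)/sin w = cos²w/sin w = cos w · (cos w/sin w) = cos w cot w = RHS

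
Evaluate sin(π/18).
sin(π/18) = 0.1736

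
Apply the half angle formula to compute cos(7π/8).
cos(7π/8) = -√((1 + cos 7π/4)/2) = -0.9239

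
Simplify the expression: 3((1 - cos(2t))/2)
3((1 - cos(2t))/2) = 3(sin²t) (using Power reduction)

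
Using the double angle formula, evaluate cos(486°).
cos(486°) = 2cos²243° - 1 = -0.5878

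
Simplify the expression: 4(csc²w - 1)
4(csc²w - 1) = 4(cot²w) (using Pythagorean identity)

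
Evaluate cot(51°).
cot(51°) = 0.8098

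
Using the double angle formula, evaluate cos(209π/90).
cos(209π/90) = cos²209π/180 - sin²209π/180 = 0.5299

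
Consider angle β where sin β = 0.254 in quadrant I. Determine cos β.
cos β = √(1 - sin²β) = 0.9672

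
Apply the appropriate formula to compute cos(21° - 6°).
cos(21° - 6°) = cos 21° cos 6° + sin 21° sin 6° = (√6+√2)/4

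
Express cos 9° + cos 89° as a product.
cos 9° + cos 89° = 2 cos(49°) cos(-40°)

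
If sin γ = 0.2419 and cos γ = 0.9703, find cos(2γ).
cos(2γ) = cos²γ - sin²γ = 0.883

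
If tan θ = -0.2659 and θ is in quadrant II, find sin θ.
sin θ = 0.257 (using tan²θ + 1 = sec²θ)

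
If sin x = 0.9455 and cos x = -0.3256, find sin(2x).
sin(2x) = 2 sin x cos x = -0.6157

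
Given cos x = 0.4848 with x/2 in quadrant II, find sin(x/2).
sin(x/2) = ±√((1 - cos x)/2); positive since x/2 ∈ QII, so sin(x/2) = 0.5075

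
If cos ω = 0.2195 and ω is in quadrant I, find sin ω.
sin ω = 0.9756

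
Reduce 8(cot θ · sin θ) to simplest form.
8(cot θ · sin θ) = 8(cos θ) (using Quotient identity)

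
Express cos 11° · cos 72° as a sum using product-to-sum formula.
cos 11° cos 72° = (1/2)[cos(11°-72°) + cos(11°+72°)]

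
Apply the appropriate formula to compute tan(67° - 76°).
tan(67° - 76°) = (tan 67° - tan 76°)/(1 + tan 67° tan 76°) = -0.1584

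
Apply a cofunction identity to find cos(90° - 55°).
cos(90° - 55°) = sin(55°) = 0.8192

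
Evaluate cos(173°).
cos(173°) = -0.9925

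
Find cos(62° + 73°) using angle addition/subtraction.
cos(62° + 73°) = cos 62° cos 73° - sin 62° sin 73° = -√2/2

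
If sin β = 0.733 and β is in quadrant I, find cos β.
cos β = 0.6802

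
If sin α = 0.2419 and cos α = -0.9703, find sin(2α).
sin(2α) = 2 sin α cos α = -0.4694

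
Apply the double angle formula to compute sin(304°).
sin(304°) = 2 sin 152° cos 152° = -0.829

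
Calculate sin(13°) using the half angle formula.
sin(13°) = √((1 - cos 26°)/2) = 0.225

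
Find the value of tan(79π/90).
tan(79π/90) = -0.404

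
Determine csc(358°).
csc(358°) = -28.65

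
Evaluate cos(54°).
cos(54°) = 0.5878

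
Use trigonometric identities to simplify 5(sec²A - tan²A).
5(sec²A - tan²A) = 5 (using Pythagorean identity)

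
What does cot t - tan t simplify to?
cot t - tan t = 2 cot(2t) (using Double angle)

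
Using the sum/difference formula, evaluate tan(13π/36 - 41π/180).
tan(13π/36 - 41π/180) = (tan 13π/36 - tan 41π/180)/(1 + tan 13π/36 tan 41π/180) = 0.4452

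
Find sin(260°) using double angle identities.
sin(260°) = 2 sin 130° cos 130° = -0.9848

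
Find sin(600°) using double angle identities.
sin(600°) = 2 sin 300° cos 300° = -√3/2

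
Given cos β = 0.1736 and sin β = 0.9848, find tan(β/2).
tan(β/2) = sin β / (1 + cos β) = 0.8391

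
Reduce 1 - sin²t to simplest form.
1 - sin²t = cos²t (using Pythagorean identity)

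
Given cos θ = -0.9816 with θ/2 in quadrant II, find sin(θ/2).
sin(θ/2) = ±√((1 - cos θ)/2); positive since θ/2 ∈ QII, so sin(θ/2) = 0.9954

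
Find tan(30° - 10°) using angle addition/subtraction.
tan(30° - 10°) = (tan 30° - tan 10°)/(1 + tan 30° tan 10°) = 0.364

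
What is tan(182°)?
tan(182°) = 0.03492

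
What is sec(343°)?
sec(343°) = 1.046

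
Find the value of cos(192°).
cos(192°) = -0.9781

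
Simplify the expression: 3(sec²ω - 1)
3(sec²ω - 1) = 3(tan²ω) (using Pythagorean identity)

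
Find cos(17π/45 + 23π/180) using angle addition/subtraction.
cos(17π/45 + 23π/180) = cos 17π/45 cos 23π/180 - sin 17π/45 sin 23π/180 = -0.01745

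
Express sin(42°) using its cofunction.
sin(42°) = cos(90° - 42°) = cos(48°)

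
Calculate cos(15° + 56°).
cos(15° + 56°) = cos 15° cos 56° - sin 15° sin 56° = 0.3256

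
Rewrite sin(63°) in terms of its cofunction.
sin(63°) = cos(90° - 63°) = cos(27°)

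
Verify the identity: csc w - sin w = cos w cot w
LHS = 1/sin w - sin w = (1 - sin²w)/sin w = cos²w/sin w = cos w · (cos w/sin w) = cos w cot w = RHS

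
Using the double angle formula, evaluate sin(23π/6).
sin(23π/6) = 2 sin 23π/12 cos 23π/12 = -1/2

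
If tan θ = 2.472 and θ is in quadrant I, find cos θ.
cos θ = 0.375 (using tan²θ + 1 = sec²θ)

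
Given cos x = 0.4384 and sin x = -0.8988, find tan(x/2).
tan(x/2) = sin x / (1 + cos x) = -0.6249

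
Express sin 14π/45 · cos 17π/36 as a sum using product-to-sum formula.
sin 14π/45 cos 17π/36 = (1/2)[sin(14π/45+17π/36) + sin(14π/45-17π/36)]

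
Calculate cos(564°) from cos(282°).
cos(564°) = 1 - 2sin²282° = -0.9135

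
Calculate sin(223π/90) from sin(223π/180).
sin(223π/90) = 2 sin 223π/180 cos 223π/180 = 0.9976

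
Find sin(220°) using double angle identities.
sin(220°) = 2 sin 110° cos 110° = -0.6428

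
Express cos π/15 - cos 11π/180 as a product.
cos π/15 - cos 11π/180 = -2 sin(23π/360) sin(π/360)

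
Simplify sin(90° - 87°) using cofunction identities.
sin(90° - 87°) = cos(87°)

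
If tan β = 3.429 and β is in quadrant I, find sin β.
sin β = 0.96 (using tan²β + 1 = sec²β)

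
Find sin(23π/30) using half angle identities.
sin(23π/30) = √((1 - cos 23π/15)/2) = 0.6691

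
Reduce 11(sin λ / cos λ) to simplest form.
11(sin λ / cos λ) = 11(tan λ) (using Quotient identity)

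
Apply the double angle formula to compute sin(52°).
sin(52°) = 2 sin 26° cos 26° = 0.788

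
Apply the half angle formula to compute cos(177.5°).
cos(177.5°) = -√((1 + cos 355°)/2) = -0.999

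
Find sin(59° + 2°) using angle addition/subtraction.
sin(59° + 2°) = sin 59° cos 2° + cos 59° sin 2° = 0.8746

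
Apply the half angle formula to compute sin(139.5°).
sin(139.5°) = √((1 - cos 279°)/2) = 0.6494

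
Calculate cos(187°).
cos(187°) = -0.9925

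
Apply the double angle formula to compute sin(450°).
sin(450°) = 2 sin 225° cos 225° = 1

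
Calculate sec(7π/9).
sec(7π/9) = -1.305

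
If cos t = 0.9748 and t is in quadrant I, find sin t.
sin t = 0.2231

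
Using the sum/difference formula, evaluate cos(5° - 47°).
cos(5° - 47°) = cos 5° cos 47° + sin 5° sin 47° = 0.7431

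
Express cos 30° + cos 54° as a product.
cos 30° + cos 54° = 2 cos(42°) cos(-12°)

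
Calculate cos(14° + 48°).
cos(14° + 48°) = cos 14° cos 48° - sin 14° sin 48° = 0.4695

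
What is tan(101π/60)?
tan(101π/60) = -1.54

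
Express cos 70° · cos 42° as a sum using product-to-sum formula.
cos 70° cos 42° = (1/2)[cos(70°-42°) + cos(70°+42°)]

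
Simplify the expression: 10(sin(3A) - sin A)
10(sin(3A) - sin A) = 10(2 cos(2A) sin A) (using Sum-to-product)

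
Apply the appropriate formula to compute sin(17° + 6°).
sin(17° + 6°) = sin 17° cos 6° + cos 17° sin 6° = 0.3907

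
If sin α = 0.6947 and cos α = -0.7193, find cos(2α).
cos(2α) = cos²α - sin²α = 0.03478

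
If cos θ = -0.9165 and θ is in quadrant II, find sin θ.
sin θ = 0.4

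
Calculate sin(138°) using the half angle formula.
sin(138°) = √((1 - cos 276°)/2) = 0.6691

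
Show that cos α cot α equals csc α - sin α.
RHS = 1/sin α - sin α = (1 - sin²α)/sin α = cos²α/sin α = cos α · (cos α/sin α) = cos α cot α = LHS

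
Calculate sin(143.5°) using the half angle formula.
sin(143.5°) = √((1 - cos 287°)/2) = 0.5948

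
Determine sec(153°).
sec(153°) = -1.122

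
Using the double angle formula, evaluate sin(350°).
sin(350°) = 2 sin 175° cos 175° = -0.1736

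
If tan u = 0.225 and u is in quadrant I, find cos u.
cos u = 0.9756 (using tan²u + 1 = sec²u)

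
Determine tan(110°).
tan(110°) = -2.747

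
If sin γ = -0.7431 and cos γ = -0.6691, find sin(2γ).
sin(2γ) = 2 sin γ cos γ = 0.9944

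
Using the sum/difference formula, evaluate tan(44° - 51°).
tan(44° - 51°) = (tan 44° - tan 51°)/(1 + tan 44° tan 51°) = -0.1228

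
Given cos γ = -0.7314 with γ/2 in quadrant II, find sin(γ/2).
sin(γ/2) = ±√((1 - cos γ)/2); positive since γ/2 ∈ QII, so sin(γ/2) = 0.9304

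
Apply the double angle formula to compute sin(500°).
sin(500°) = 2 sin 250° cos 250° = 0.6428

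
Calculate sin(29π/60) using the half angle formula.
sin(29π/60) = √((1 - cos 29π/30)/2) = 0.9986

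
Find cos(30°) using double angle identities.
cos(30°) = cos²15° - sin²15° = √3/2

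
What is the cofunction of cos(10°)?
cos(10°) = sin(90° - 10°) = sin(80°)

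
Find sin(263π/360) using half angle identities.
sin(263π/360) = √((1 - cos 263π/180)/2) = 0.749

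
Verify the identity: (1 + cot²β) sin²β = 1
LHS = csc²β · sin²β = (1/sin²β) · sin²β = 1 = RHS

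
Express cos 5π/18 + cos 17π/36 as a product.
cos 5π/18 + cos 17π/36 = 2 cos(3π/8) cos(-7π/72)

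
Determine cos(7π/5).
cos(7π/5) = -0.309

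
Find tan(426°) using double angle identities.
tan(426°) = 2 tan 213° / (1 - tan²213°) = 2.246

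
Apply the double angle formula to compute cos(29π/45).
cos(29π/45) = cos²29π/90 - sin²29π/90 = -0.4384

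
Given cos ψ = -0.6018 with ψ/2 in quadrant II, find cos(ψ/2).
cos(ψ/2) = ±√((1 + cos ψ)/2); negative since ψ/2 ∈ QII, so cos(ψ/2) = -0.4462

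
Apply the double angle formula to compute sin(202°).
sin(202°) = 2 sin 101° cos 101° = -0.3746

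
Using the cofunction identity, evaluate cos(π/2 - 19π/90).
cos(π/2 - 19π/90) = sin(19π/90) = 0.6157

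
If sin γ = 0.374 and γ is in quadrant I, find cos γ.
cos γ = 0.9274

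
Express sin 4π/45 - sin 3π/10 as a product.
sin 4π/45 - sin 3π/10 = 2 cos(7π/36) sin(-19π/180)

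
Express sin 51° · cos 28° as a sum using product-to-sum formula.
sin 51° cos 28° = (1/2)[sin(51°+28°) + sin(51°-28°)]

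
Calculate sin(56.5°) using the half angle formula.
sin(56.5°) = √((1 - cos 113°)/2) = 0.8339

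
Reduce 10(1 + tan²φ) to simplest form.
10(1 + tan²φ) = 10(sec²φ) (using Pythagorean identity)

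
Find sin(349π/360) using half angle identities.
sin(349π/360) = √((1 - cos 349π/180)/2) = 0.09585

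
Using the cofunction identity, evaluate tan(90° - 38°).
tan(90° - 38°) = cot(38°) = 1.28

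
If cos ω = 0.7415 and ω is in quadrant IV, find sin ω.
sin ω = -0.671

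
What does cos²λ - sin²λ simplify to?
cos²λ - sin²λ = cos(2λ) (using Double angle)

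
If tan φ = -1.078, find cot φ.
cot φ = 1/tan φ = -0.9276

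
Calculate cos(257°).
cos(257°) = -0.225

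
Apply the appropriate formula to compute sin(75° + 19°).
sin(75° + 19°) = sin 75° cos 19° + cos 75° sin 19° = 0.9976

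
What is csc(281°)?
csc(281°) = -1.019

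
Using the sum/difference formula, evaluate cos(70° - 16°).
cos(70° - 16°) = cos 70° cos 16° + sin 70° sin 16° = 0.5878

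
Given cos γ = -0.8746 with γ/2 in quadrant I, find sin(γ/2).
sin(γ/2) = ±√((1 - cos γ)/2); positive since γ/2 ∈ QI, so sin(γ/2) = 0.9681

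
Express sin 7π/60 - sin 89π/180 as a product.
sin 7π/60 - sin 89π/180 = 2 cos(11π/36) sin(-17π/90)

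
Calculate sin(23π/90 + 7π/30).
sin(23π/90 + 7π/30) = sin 23π/90 cos 7π/30 + cos 23π/90 sin 7π/30 = 0.9994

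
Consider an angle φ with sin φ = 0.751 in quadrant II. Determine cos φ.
cos φ = ±√(1 - sin²φ) = -0.6603 (negative in QII)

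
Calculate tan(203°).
tan(203°) = 0.4245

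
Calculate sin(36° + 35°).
sin(36° + 35°) = sin 36° cos 35° + cos 36° sin 35° = 0.9455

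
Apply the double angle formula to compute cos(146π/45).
cos(146π/45) = cos²73π/45 - sin²73π/45 = -0.7193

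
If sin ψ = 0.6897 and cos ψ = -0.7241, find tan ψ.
tan ψ = sin ψ / cos ψ = -0.9525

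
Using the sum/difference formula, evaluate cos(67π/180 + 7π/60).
cos(67π/180 + 7π/60) = cos 67π/180 cos 7π/60 - sin 67π/180 sin 7π/60 = 0.0349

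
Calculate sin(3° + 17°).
sin(3° + 17°) = sin 3° cos 17° + cos 3° sin 17° = 0.342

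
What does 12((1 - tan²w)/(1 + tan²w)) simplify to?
12((1 - tan²w)/(1 + tan²w)) = 12(cos(2w)) (using Double angle)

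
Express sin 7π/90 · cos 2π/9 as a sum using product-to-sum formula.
sin 7π/90 cos 2π/9 = (1/2)[sin(7π/90+2π/9) + sin(7π/90-2π/9)]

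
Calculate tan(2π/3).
tan(2π/3) = -√3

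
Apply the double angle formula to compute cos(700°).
cos(700°) = 2cos²350° - 1 = 0.9397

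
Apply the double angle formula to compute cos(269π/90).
cos(269π/90) = 2cos²269π/180 - 1 = -0.9994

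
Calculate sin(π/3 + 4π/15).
sin(π/3 + 4π/15) = sin π/3 cos 4π/15 + cos π/3 sin 4π/15 = 0.9511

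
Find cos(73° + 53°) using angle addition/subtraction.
cos(73° + 53°) = cos 73° cos 53° - sin 73° sin 53° = -0.5878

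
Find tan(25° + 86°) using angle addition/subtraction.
tan(25° + 86°) = (tan 25° + tan 86°)/(1 - tan 25° tan 86°) = -2.605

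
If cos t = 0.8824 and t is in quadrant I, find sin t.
sin t = 0.4705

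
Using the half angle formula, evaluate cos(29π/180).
cos(29π/180) = √((1 + cos 29π/90)/2) = 0.8746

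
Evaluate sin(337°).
sin(337°) = -0.3907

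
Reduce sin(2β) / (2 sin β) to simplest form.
sin(2β) / (2 sin β) = cos β (using Double angle)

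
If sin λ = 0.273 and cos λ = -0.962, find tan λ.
tan λ = sin λ / cos λ = -0.2838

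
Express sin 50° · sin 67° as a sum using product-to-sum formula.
sin 50° sin 67° = (1/2)[cos(50°-67°) - cos(50°+67°)]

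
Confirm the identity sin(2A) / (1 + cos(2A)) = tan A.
LHS = 2 sin A cos A / (2cos²A) = sin A/cos A = tan A = RHS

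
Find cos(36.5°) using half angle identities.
cos(36.5°) = √((1 + cos 73°)/2) = 0.8039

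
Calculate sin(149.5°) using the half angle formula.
sin(149.5°) = √((1 - cos 299°)/2) = 0.5075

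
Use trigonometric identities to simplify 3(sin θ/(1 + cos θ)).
3(sin θ/(1 + cos θ)) = 3(tan(θ/2)) (using Half angle)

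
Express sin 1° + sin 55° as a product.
sin 1° + sin 55° = 2 sin(28°) cos(-27°)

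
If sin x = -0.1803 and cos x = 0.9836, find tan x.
tan x = sin x / cos x = -0.1833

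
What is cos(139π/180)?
cos(139π/180) = -0.7547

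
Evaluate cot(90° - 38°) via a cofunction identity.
cot(90° - 38°) = tan(38°) = 0.7813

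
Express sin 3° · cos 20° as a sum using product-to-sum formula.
sin 3° cos 20° = (1/2)[sin(3°+20°) + sin(3°-20°)]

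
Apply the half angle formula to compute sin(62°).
sin(62°) = √((1 - cos 124°)/2) = 0.8829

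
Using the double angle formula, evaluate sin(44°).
sin(44°) = 2 sin 22° cos 22° = 0.6947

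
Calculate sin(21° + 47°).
sin(21° + 47°) = sin 21° cos 47° + cos 21° sin 47° = 0.9272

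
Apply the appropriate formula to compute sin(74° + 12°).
sin(74° + 12°) = sin 74° cos 12° + cos 74° sin 12° = 0.9976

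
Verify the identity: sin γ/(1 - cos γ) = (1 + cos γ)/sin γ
LHS = sin γ(1 + cos γ) / ((1 - cos γ)(1 + cos γ)) = sin γ(1 + cos γ) / (1 - cos²γ) = sin γ(1 + cos γ) / sin²γ = (1 + cos γ)/sin γ = RHS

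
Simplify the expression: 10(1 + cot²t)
10(1 + cot²t) = 10(csc²t) (using Pythagorean identity)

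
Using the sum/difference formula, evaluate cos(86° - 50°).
cos(86° - 50°) = cos 86° cos 50° + sin 86° sin 50° = 0.809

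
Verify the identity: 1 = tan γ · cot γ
RHS = (sin γ/cos γ) · (cos γ/sin γ) = 1 = LHS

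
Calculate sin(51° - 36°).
sin(51° - 36°) = sin 51° cos 36° - cos 51° sin 36° = (√6-√2)/4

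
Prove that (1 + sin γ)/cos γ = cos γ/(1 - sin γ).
LHS = (1 + sin γ)(1 - sin γ) / (cos γ(1 - sin γ)) = (1 - sin²γ) / (cos γ(1 - sin γ)) = cos²γ / (cos γ(1 - sin γ)) = cos γ/(1 - sin γ) = RHS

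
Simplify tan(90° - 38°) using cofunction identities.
tan(90° - 38°) = cot(38°)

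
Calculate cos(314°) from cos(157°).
cos(314°) = cos²157° - sin²157° = 0.6947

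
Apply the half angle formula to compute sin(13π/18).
sin(13π/18) = √((1 - cos 13π/9)/2) = 0.766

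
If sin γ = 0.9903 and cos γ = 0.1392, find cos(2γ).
cos(2γ) = cos²γ - sin²γ = -0.9613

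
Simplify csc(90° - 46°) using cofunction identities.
csc(90° - 46°) = sec(46°)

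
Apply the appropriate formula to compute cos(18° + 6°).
cos(18° + 6°) = cos 18° cos 6° - sin 18° sin 6° = 0.9135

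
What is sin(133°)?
sin(133°) = 0.7314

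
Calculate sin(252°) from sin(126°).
sin(252°) = 2 sin 126° cos 126° = -0.9511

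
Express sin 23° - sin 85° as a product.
sin 23° - sin 85° = 2 cos(54°) sin(-31°)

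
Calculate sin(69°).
sin(69°) = 0.9336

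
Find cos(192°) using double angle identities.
cos(192°) = cos²96° - sin²96° = -0.9781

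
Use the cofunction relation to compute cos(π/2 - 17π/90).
cos(π/2 - 17π/90) = sin(17π/90) = 0.5592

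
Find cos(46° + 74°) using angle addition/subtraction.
cos(46° + 74°) = cos 46° cos 74° - sin 46° sin 74° = -1/2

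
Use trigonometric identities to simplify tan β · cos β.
tan β · cos β = sin β (using Quotient identity)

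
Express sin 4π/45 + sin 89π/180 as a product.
sin 4π/45 + sin 89π/180 = 2 sin(7π/24) cos(-73π/360)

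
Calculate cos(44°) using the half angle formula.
cos(44°) = √((1 + cos 88°)/2) = 0.7193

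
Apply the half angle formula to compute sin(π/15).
sin(π/15) = √((1 - cos 2π/15)/2) = 0.2079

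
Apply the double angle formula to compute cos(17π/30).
cos(17π/30) = cos²17π/60 - sin²17π/60 = -0.2079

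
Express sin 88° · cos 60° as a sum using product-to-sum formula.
sin 88° cos 60° = (1/2)[sin(88°+60°) + sin(88°-60°)]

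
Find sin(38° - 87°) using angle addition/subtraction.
sin(38° - 87°) = sin 38° cos 87° - cos 38° sin 87° = -0.7547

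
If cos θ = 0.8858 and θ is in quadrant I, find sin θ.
sin θ = 0.4641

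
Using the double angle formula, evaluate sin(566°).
sin(566°) = 2 sin 283° cos 283° = -0.4384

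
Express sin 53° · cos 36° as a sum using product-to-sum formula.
sin 53° cos 36° = (1/2)[sin(53°+36°) + sin(53°-36°)]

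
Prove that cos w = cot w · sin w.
RHS = (cos w/sin w) · sin w = cos w = LHS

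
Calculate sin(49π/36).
sin(49π/36) = -0.9063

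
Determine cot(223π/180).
cot(223π/180) = 1.072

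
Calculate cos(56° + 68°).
cos(56° + 68°) = cos 56° cos 68° - sin 56° sin 68° = -0.5592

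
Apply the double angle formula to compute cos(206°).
cos(206°) = cos²103° - sin²103° = -0.8988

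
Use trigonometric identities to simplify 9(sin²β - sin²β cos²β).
9(sin²β - sin²β cos²β) = 9(sin⁴β) (using Factoring)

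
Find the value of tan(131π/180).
tan(131π/180) = -1.15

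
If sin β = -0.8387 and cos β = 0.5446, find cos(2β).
cos(2β) = cos²β - sin²β = -0.4068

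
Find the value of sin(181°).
sin(181°) = -0.01745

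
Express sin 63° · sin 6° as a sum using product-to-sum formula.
sin 63° sin 6° = (1/2)[cos(63°-6°) - cos(63°+6°)]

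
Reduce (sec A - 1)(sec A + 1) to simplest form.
(sec A - 1)(sec A + 1) = tan²A (using Diff. of squares)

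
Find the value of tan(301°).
tan(301°) = -1.664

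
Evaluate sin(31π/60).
sin(31π/60) = 0.9986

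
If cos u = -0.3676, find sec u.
sec u = 1/cos u = -2.72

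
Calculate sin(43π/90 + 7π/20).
sin(43π/90 + 7π/20) = sin 43π/90 cos 7π/20 + cos 43π/90 sin 7π/20 = 0.515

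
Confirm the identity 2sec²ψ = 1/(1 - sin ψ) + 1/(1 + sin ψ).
RHS = [(1 + sin ψ) + (1 - sin ψ)] / [(1 - sin ψ)(1 + sin ψ)] = 2/(1 - sin²ψ) = 2/cos²ψ = 2sec²ψ = LHS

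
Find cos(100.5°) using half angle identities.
cos(100.5°) = -√((1 + cos 201°)/2) = -0.1822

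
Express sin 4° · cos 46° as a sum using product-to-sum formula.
sin 4° cos 46° = (1/2)[sin(4°+46°) + sin(4°-46°)]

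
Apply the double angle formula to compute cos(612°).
cos(612°) = cos²306° - sin²306° = -0.309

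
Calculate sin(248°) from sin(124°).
sin(248°) = 2 sin 124° cos 124° = -0.9272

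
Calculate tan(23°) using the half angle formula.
tan(23°) = sin 46° / (1 + cos 46°) = 0.4245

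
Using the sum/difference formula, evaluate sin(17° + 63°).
sin(17° + 63°) = sin 17° cos 63° + cos 17° sin 63° = 0.9848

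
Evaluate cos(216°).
cos(216°) = -0.809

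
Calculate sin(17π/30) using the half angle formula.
sin(17π/30) = √((1 - cos 17π/15)/2) = 0.9781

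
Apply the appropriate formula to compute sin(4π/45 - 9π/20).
sin(4π/45 - 9π/20) = sin 4π/45 cos 9π/20 - cos 4π/45 sin 9π/20 = -0.9063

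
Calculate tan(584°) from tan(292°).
tan(584°) = 2 tan 292° / (1 - tan²292°) = 0.9657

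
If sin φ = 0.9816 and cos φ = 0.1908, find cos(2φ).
cos(2φ) = cos²φ - sin²φ = -0.9271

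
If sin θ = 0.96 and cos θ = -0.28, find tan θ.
tan θ = sin θ / cos θ = -3.429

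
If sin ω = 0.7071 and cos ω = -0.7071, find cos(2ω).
cos(2ω) = cos²ω - sin²ω = 0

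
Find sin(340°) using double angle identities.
sin(340°) = 2 sin 170° cos 170° = -0.342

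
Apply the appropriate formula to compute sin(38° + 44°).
sin(38° + 44°) = sin 38° cos 44° + cos 38° sin 44° = 0.9903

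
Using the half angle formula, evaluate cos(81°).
cos(81°) = √((1 + cos 162°)/2) = 0.1564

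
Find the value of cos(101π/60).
cos(101π/60) = 0.5446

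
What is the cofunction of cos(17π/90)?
cos(17π/90) = sin(π/2 - 17π/90) = sin(14π/45)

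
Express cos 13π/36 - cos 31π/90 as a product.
cos 13π/36 - cos 31π/90 = -2 sin(127π/360) sin(π/120)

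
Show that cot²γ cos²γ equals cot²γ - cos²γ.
RHS = cos²γ/sin²γ - cos²γ = cos²γ(1/sin²γ - 1) = cos²γ · (1 - sin²γ)/sin²γ = cos²γ · cos²γ/sin²γ = cos²γ · cot²γ = LHS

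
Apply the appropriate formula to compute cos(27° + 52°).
cos(27° + 52°) = cos 27° cos 52° - sin 27° sin 52° = 0.1908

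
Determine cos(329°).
cos(329°) = 0.8572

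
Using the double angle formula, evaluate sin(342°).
sin(342°) = 2 sin 171° cos 171° = -0.309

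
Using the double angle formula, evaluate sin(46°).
sin(46°) = 2 sin 23° cos 23° = 0.7193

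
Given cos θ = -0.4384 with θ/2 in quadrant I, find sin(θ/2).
sin(θ/2) = ±√((1 - cos θ)/2); positive since θ/2 ∈ QI, so sin(θ/2) = 0.8481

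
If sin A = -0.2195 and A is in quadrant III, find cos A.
cos A = -0.9756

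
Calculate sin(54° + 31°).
sin(54° + 31°) = sin 54° cos 31° + cos 54° sin 31° = 0.9962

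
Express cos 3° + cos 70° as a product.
cos 3° + cos 70° = 2 cos(36.5°) cos(-33.5°)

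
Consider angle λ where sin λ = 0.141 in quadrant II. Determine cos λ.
cos λ = ±√(1 - sin²λ) = -0.99 (negative in QII)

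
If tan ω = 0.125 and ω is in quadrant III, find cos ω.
cos ω = -0.9923 (using tan²ω + 1 = sec²ω)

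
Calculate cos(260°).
cos(260°) = -0.1736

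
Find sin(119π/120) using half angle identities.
sin(119π/120) = √((1 - cos 119π/60)/2) = 0.02618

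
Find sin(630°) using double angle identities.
sin(630°) = 2 sin 315° cos 315° = -1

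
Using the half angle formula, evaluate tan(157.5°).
tan(157.5°) = sin 315° / (1 + cos 315°) = -0.4142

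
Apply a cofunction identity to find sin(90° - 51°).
sin(90° - 51°) = cos(51°) = 0.6293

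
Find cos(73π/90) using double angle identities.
cos(73π/90) = 2cos²73π/180 - 1 = -0.829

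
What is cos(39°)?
cos(39°) = 0.7771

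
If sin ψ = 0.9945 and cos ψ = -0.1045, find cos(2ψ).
cos(2ψ) = cos²ψ - sin²ψ = -0.9781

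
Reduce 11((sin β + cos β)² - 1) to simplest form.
11((sin β + cos β)² - 1) = 11(sin(2β)) (using Pythagorean + double angle)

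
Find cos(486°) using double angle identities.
cos(486°) = cos²243° - sin²243° = -0.5878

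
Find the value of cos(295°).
cos(295°) = 0.4226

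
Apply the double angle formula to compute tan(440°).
tan(440°) = 2 tan 220° / (1 - tan²220°) = 5.671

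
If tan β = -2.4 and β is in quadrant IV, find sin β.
sin β = -0.9231 (using tan²β + 1 = sec²β)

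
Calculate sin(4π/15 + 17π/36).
sin(4π/15 + 17π/36) = sin 4π/15 cos 17π/36 + cos 4π/15 sin 17π/36 = 0.7314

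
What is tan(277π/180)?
tan(277π/180) = -8.144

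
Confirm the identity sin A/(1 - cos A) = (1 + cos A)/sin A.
LHS = sin A(1 + cos A) / ((1 - cos A)(1 + cos A)) = sin A(1 + cos A) / (1 - cos²A) = sin A(1 + cos A) / sin²A = (1 + cos A)/sin A = RHS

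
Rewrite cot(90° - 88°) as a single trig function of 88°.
cot(90° - 88°) = tan(88°)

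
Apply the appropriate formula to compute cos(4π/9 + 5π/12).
cos(4π/9 + 5π/12) = cos 4π/9 cos 5π/12 - sin 4π/9 sin 5π/12 = -0.9063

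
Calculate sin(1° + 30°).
sin(1° + 30°) = sin 1° cos 30° + cos 1° sin 30° = 0.515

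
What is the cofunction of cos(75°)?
cos(75°) = sin(90° - 75°) = sin(15°)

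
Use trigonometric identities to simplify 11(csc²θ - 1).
11(csc²θ - 1) = 11(cot²θ) (using Pythagorean identity)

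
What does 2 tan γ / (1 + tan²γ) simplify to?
2 tan γ / (1 + tan²γ) = sin(2γ) (using Double angle)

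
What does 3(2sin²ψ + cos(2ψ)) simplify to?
3(2sin²ψ + cos(2ψ)) = 3 (using Double angle)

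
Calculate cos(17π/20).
cos(17π/20) = -0.891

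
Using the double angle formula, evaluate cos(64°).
cos(64°) = cos²32° - sin²32° = 0.4384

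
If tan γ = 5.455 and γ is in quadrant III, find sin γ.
sin γ = -0.9836 (using tan²γ + 1 = sec²γ)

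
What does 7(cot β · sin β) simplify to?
7(cot β · sin β) = 7(cos β) (using Quotient identity)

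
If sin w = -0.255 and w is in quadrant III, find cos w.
cos w = -0.9669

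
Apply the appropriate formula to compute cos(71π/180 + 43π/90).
cos(71π/180 + 43π/90) = cos 71π/180 cos 43π/90 - sin 71π/180 sin 43π/90 = -0.9205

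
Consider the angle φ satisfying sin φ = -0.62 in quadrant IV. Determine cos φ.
cos φ = √(1 - sin²φ) = 0.7846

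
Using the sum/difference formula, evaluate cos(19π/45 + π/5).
cos(19π/45 + π/5) = cos 19π/45 cos π/5 - sin 19π/45 sin π/5 = -0.3746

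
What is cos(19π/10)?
cos(19π/10) = 0.9511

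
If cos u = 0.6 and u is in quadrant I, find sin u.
sin u = 0.8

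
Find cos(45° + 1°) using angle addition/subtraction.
cos(45° + 1°) = cos 45° cos 1° - sin 45° sin 1° = 0.6947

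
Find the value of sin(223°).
sin(223°) = -0.682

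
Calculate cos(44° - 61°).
cos(44° - 61°) = cos 44° cos 61° + sin 44° sin 61° = 0.9563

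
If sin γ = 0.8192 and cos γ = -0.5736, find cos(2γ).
cos(2γ) = cos²γ - sin²γ = -0.3421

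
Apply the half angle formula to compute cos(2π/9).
cos(2π/9) = √((1 + cos 4π/9)/2) = 0.766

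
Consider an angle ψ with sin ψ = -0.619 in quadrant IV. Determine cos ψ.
cos ψ = √(1 - sin²ψ) = 0.7854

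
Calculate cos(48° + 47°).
cos(48° + 47°) = cos 48° cos 47° - sin 48° sin 47° = -0.08716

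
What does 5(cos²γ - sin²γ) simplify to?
5(cos²γ - sin²γ) = 5(cos(2γ)) (using Double angle)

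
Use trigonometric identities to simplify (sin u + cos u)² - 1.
(sin u + cos u)² - 1 = sin(2u) (using Pythagorean + double angle)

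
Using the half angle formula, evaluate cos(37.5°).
cos(37.5°) = √((1 + cos 75°)/2) = 0.7934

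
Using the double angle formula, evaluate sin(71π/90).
sin(71π/90) = 2 sin 71π/180 cos 71π/180 = 0.6157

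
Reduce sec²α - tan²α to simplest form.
sec²α - tan²α = 1 (using Pythagorean identity)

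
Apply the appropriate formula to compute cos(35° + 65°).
cos(35° + 65°) = cos 35° cos 65° - sin 35° sin 65° = -0.1736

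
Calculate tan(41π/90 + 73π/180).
tan(41π/90 + 73π/180) = (tan 41π/90 + tan 73π/180)/(1 - tan 41π/90 tan 73π/180) = -0.4663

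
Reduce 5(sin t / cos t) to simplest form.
5(sin t / cos t) = 5(tan t) (using Quotient identity)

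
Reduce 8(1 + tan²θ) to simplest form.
8(1 + tan²θ) = 8(sec²θ) (using Pythagorean identity)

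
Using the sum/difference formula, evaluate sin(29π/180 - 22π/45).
sin(29π/180 - 22π/45) = sin 29π/180 cos 22π/45 - cos 29π/180 sin 22π/45 = -0.8572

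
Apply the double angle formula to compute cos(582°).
cos(582°) = cos²291° - sin²291° = -0.7431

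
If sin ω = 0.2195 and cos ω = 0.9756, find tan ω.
tan ω = sin ω / cos ω = 0.225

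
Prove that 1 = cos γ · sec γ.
RHS = cos γ · (1/cos γ) = 1 = LHS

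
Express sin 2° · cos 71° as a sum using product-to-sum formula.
sin 2° cos 71° = (1/2)[sin(2°+71°) + sin(2°-71°)]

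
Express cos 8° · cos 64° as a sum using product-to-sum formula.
cos 8° cos 64° = (1/2)[cos(8°-64°) + cos(8°+64°)]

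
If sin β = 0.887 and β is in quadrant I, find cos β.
cos β = 0.4618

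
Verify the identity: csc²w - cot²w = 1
LHS = 1/sin²w - cos²w/sin²w = (1 - cos²w)/sin²w = sin²w/sin²w = 1 = RHS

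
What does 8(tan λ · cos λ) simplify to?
8(tan λ · cos λ) = 8(sin λ) (using Quotient identity)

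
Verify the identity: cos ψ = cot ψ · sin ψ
RHS = (cos ψ/sin ψ) · sin ψ = cos ψ = LHS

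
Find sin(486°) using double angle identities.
sin(486°) = 2 sin 243° cos 243° = 0.809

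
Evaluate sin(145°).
sin(145°) = 0.5736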